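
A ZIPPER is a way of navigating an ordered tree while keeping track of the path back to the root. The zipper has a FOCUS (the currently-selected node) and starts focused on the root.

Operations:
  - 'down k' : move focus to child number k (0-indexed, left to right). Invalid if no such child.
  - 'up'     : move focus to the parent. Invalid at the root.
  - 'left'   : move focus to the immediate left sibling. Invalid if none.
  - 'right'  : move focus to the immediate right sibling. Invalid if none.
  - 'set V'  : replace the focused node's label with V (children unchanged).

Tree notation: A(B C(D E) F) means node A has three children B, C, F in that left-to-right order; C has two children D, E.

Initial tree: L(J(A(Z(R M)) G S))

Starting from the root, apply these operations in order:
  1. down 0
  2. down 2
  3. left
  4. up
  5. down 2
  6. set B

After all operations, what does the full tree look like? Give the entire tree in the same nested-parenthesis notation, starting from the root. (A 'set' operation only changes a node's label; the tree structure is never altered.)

Answer: L(J(A(Z(R M)) G B))

Derivation:
Step 1 (down 0): focus=J path=0 depth=1 children=['A', 'G', 'S'] left=[] right=[] parent=L
Step 2 (down 2): focus=S path=0/2 depth=2 children=[] left=['A', 'G'] right=[] parent=J
Step 3 (left): focus=G path=0/1 depth=2 children=[] left=['A'] right=['S'] parent=J
Step 4 (up): focus=J path=0 depth=1 children=['A', 'G', 'S'] left=[] right=[] parent=L
Step 5 (down 2): focus=S path=0/2 depth=2 children=[] left=['A', 'G'] right=[] parent=J
Step 6 (set B): focus=B path=0/2 depth=2 children=[] left=['A', 'G'] right=[] parent=J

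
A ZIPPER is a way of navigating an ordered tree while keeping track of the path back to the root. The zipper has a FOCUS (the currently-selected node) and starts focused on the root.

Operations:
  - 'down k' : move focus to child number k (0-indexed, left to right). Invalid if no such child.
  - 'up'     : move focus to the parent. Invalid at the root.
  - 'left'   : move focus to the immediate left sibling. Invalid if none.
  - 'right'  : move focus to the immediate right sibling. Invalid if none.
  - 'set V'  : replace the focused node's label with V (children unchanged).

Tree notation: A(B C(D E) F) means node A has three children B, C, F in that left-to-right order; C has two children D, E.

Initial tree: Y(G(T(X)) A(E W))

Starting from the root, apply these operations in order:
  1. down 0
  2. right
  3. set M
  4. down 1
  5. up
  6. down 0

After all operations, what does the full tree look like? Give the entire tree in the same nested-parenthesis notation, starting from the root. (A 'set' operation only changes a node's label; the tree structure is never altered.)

Step 1 (down 0): focus=G path=0 depth=1 children=['T'] left=[] right=['A'] parent=Y
Step 2 (right): focus=A path=1 depth=1 children=['E', 'W'] left=['G'] right=[] parent=Y
Step 3 (set M): focus=M path=1 depth=1 children=['E', 'W'] left=['G'] right=[] parent=Y
Step 4 (down 1): focus=W path=1/1 depth=2 children=[] left=['E'] right=[] parent=M
Step 5 (up): focus=M path=1 depth=1 children=['E', 'W'] left=['G'] right=[] parent=Y
Step 6 (down 0): focus=E path=1/0 depth=2 children=[] left=[] right=['W'] parent=M

Answer: Y(G(T(X)) M(E W))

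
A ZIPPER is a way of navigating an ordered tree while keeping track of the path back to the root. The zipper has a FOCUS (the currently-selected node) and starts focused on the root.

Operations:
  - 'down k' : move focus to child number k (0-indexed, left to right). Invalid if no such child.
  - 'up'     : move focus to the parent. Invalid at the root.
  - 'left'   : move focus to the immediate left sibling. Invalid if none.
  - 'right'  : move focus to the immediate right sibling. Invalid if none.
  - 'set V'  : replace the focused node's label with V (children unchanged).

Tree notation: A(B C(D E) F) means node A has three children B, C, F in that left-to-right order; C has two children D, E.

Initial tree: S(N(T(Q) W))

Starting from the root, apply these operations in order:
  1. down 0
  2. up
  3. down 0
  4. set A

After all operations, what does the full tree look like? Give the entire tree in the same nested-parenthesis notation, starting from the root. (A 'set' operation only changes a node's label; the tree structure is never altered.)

Step 1 (down 0): focus=N path=0 depth=1 children=['T', 'W'] left=[] right=[] parent=S
Step 2 (up): focus=S path=root depth=0 children=['N'] (at root)
Step 3 (down 0): focus=N path=0 depth=1 children=['T', 'W'] left=[] right=[] parent=S
Step 4 (set A): focus=A path=0 depth=1 children=['T', 'W'] left=[] right=[] parent=S

Answer: S(A(T(Q) W))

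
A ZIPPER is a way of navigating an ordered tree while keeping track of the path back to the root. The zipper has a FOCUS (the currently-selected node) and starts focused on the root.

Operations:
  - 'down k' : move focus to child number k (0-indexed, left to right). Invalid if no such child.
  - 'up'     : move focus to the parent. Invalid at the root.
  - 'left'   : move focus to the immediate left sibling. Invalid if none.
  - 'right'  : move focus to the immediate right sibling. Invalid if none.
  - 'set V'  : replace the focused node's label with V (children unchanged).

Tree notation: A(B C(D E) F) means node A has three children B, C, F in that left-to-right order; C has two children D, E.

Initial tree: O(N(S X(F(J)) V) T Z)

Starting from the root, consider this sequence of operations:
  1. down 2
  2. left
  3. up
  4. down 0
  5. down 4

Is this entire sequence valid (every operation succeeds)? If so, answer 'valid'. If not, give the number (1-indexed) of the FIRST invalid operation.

Step 1 (down 2): focus=Z path=2 depth=1 children=[] left=['N', 'T'] right=[] parent=O
Step 2 (left): focus=T path=1 depth=1 children=[] left=['N'] right=['Z'] parent=O
Step 3 (up): focus=O path=root depth=0 children=['N', 'T', 'Z'] (at root)
Step 4 (down 0): focus=N path=0 depth=1 children=['S', 'X', 'V'] left=[] right=['T', 'Z'] parent=O
Step 5 (down 4): INVALID

Answer: 5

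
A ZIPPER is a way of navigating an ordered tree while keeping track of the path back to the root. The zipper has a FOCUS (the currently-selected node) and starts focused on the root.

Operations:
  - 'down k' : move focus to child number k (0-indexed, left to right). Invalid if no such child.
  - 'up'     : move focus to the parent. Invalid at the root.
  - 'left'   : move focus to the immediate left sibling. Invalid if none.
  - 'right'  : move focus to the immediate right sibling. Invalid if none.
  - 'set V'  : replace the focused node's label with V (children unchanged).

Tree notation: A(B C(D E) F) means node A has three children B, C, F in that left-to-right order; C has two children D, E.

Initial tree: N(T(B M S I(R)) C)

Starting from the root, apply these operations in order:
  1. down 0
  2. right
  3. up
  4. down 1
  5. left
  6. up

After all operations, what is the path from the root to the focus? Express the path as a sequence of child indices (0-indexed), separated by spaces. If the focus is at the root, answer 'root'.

Answer: root

Derivation:
Step 1 (down 0): focus=T path=0 depth=1 children=['B', 'M', 'S', 'I'] left=[] right=['C'] parent=N
Step 2 (right): focus=C path=1 depth=1 children=[] left=['T'] right=[] parent=N
Step 3 (up): focus=N path=root depth=0 children=['T', 'C'] (at root)
Step 4 (down 1): focus=C path=1 depth=1 children=[] left=['T'] right=[] parent=N
Step 5 (left): focus=T path=0 depth=1 children=['B', 'M', 'S', 'I'] left=[] right=['C'] parent=N
Step 6 (up): focus=N path=root depth=0 children=['T', 'C'] (at root)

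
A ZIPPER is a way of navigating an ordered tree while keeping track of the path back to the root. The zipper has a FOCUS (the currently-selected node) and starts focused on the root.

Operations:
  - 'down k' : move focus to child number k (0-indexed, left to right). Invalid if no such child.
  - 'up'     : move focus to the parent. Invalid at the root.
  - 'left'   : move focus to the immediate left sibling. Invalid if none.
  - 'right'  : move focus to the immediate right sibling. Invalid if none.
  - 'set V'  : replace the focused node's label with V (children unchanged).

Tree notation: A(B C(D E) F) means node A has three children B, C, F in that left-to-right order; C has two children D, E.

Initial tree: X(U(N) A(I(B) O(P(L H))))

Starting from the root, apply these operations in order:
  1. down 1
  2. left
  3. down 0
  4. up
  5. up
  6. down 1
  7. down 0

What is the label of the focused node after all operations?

Answer: I

Derivation:
Step 1 (down 1): focus=A path=1 depth=1 children=['I', 'O'] left=['U'] right=[] parent=X
Step 2 (left): focus=U path=0 depth=1 children=['N'] left=[] right=['A'] parent=X
Step 3 (down 0): focus=N path=0/0 depth=2 children=[] left=[] right=[] parent=U
Step 4 (up): focus=U path=0 depth=1 children=['N'] left=[] right=['A'] parent=X
Step 5 (up): focus=X path=root depth=0 children=['U', 'A'] (at root)
Step 6 (down 1): focus=A path=1 depth=1 children=['I', 'O'] left=['U'] right=[] parent=X
Step 7 (down 0): focus=I path=1/0 depth=2 children=['B'] left=[] right=['O'] parent=A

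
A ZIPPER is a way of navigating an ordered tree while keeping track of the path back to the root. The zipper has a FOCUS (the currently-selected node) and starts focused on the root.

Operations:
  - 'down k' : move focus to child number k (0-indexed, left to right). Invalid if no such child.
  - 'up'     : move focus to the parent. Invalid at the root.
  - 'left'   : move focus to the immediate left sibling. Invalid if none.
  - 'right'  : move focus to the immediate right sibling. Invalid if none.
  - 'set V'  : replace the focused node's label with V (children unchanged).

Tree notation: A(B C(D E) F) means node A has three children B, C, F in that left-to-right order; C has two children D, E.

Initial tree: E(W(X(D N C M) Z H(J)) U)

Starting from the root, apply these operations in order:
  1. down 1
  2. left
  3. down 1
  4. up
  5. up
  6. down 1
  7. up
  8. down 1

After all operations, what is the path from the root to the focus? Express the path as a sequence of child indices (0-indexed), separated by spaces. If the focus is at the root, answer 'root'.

Answer: 1

Derivation:
Step 1 (down 1): focus=U path=1 depth=1 children=[] left=['W'] right=[] parent=E
Step 2 (left): focus=W path=0 depth=1 children=['X', 'Z', 'H'] left=[] right=['U'] parent=E
Step 3 (down 1): focus=Z path=0/1 depth=2 children=[] left=['X'] right=['H'] parent=W
Step 4 (up): focus=W path=0 depth=1 children=['X', 'Z', 'H'] left=[] right=['U'] parent=E
Step 5 (up): focus=E path=root depth=0 children=['W', 'U'] (at root)
Step 6 (down 1): focus=U path=1 depth=1 children=[] left=['W'] right=[] parent=E
Step 7 (up): focus=E path=root depth=0 children=['W', 'U'] (at root)
Step 8 (down 1): focus=U path=1 depth=1 children=[] left=['W'] right=[] parent=E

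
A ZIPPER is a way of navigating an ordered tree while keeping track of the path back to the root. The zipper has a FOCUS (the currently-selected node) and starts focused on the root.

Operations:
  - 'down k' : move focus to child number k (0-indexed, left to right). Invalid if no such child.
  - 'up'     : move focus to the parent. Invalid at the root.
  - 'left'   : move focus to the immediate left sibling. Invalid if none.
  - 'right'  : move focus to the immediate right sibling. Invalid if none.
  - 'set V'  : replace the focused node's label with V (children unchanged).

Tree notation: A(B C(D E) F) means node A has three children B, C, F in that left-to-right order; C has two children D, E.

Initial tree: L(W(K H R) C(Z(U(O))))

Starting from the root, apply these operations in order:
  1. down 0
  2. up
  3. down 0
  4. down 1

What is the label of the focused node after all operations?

Answer: H

Derivation:
Step 1 (down 0): focus=W path=0 depth=1 children=['K', 'H', 'R'] left=[] right=['C'] parent=L
Step 2 (up): focus=L path=root depth=0 children=['W', 'C'] (at root)
Step 3 (down 0): focus=W path=0 depth=1 children=['K', 'H', 'R'] left=[] right=['C'] parent=L
Step 4 (down 1): focus=H path=0/1 depth=2 children=[] left=['K'] right=['R'] parent=W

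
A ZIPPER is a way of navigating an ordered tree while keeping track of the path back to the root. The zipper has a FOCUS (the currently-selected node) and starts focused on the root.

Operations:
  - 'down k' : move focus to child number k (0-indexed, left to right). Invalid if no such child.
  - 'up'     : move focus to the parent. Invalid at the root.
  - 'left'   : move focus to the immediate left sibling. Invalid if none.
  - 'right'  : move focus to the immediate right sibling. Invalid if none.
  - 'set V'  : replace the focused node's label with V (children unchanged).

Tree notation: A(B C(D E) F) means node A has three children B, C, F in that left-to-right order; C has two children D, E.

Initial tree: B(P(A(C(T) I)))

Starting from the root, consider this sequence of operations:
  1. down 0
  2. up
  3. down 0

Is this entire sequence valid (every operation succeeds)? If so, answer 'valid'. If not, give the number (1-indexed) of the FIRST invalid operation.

Step 1 (down 0): focus=P path=0 depth=1 children=['A'] left=[] right=[] parent=B
Step 2 (up): focus=B path=root depth=0 children=['P'] (at root)
Step 3 (down 0): focus=P path=0 depth=1 children=['A'] left=[] right=[] parent=B

Answer: valid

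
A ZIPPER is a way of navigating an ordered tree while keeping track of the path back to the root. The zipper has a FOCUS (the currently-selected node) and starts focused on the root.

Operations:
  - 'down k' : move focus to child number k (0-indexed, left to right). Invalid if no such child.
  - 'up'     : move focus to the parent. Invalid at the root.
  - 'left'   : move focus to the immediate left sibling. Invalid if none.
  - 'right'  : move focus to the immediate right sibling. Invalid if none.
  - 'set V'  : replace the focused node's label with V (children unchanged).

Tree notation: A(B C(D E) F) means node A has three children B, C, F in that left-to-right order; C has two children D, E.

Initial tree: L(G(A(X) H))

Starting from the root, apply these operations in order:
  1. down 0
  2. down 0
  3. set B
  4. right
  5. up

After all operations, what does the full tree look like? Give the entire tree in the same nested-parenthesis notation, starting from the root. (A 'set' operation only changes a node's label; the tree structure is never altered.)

Step 1 (down 0): focus=G path=0 depth=1 children=['A', 'H'] left=[] right=[] parent=L
Step 2 (down 0): focus=A path=0/0 depth=2 children=['X'] left=[] right=['H'] parent=G
Step 3 (set B): focus=B path=0/0 depth=2 children=['X'] left=[] right=['H'] parent=G
Step 4 (right): focus=H path=0/1 depth=2 children=[] left=['B'] right=[] parent=G
Step 5 (up): focus=G path=0 depth=1 children=['B', 'H'] left=[] right=[] parent=L

Answer: L(G(B(X) H))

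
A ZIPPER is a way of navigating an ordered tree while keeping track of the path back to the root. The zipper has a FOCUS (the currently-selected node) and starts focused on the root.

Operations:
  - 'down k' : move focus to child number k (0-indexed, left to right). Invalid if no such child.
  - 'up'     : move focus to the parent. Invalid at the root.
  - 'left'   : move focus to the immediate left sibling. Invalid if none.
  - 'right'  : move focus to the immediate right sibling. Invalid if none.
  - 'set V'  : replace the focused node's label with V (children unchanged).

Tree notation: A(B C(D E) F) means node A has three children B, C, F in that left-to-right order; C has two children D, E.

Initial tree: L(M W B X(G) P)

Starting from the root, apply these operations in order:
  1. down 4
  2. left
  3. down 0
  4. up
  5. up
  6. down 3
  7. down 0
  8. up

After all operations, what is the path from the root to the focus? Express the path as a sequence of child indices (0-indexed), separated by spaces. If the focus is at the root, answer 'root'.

Answer: 3

Derivation:
Step 1 (down 4): focus=P path=4 depth=1 children=[] left=['M', 'W', 'B', 'X'] right=[] parent=L
Step 2 (left): focus=X path=3 depth=1 children=['G'] left=['M', 'W', 'B'] right=['P'] parent=L
Step 3 (down 0): focus=G path=3/0 depth=2 children=[] left=[] right=[] parent=X
Step 4 (up): focus=X path=3 depth=1 children=['G'] left=['M', 'W', 'B'] right=['P'] parent=L
Step 5 (up): focus=L path=root depth=0 children=['M', 'W', 'B', 'X', 'P'] (at root)
Step 6 (down 3): focus=X path=3 depth=1 children=['G'] left=['M', 'W', 'B'] right=['P'] parent=L
Step 7 (down 0): focus=G path=3/0 depth=2 children=[] left=[] right=[] parent=X
Step 8 (up): focus=X path=3 depth=1 children=['G'] left=['M', 'W', 'B'] right=['P'] parent=L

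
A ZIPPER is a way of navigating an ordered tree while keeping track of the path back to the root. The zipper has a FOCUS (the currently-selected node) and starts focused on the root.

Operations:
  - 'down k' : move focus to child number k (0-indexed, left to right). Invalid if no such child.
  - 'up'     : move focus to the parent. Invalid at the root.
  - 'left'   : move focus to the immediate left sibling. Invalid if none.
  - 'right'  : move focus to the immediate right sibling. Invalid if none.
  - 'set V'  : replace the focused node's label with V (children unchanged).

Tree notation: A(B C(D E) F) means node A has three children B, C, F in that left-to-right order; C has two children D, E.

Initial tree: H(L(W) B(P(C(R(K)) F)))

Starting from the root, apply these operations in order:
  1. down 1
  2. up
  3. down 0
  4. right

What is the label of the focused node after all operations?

Answer: B

Derivation:
Step 1 (down 1): focus=B path=1 depth=1 children=['P'] left=['L'] right=[] parent=H
Step 2 (up): focus=H path=root depth=0 children=['L', 'B'] (at root)
Step 3 (down 0): focus=L path=0 depth=1 children=['W'] left=[] right=['B'] parent=H
Step 4 (right): focus=B path=1 depth=1 children=['P'] left=['L'] right=[] parent=H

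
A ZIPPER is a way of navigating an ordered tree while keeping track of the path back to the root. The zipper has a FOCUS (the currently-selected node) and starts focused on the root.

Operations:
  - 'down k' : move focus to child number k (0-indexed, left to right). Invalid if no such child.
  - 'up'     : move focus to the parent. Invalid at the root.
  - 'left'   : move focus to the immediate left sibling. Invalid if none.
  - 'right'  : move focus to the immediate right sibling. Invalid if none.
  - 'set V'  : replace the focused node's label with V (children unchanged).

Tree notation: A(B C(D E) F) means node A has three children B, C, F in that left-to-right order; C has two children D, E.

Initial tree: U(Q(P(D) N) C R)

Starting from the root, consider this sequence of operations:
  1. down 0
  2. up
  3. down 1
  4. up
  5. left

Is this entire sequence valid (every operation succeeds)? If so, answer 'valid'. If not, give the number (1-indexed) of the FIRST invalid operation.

Answer: 5

Derivation:
Step 1 (down 0): focus=Q path=0 depth=1 children=['P', 'N'] left=[] right=['C', 'R'] parent=U
Step 2 (up): focus=U path=root depth=0 children=['Q', 'C', 'R'] (at root)
Step 3 (down 1): focus=C path=1 depth=1 children=[] left=['Q'] right=['R'] parent=U
Step 4 (up): focus=U path=root depth=0 children=['Q', 'C', 'R'] (at root)
Step 5 (left): INVALID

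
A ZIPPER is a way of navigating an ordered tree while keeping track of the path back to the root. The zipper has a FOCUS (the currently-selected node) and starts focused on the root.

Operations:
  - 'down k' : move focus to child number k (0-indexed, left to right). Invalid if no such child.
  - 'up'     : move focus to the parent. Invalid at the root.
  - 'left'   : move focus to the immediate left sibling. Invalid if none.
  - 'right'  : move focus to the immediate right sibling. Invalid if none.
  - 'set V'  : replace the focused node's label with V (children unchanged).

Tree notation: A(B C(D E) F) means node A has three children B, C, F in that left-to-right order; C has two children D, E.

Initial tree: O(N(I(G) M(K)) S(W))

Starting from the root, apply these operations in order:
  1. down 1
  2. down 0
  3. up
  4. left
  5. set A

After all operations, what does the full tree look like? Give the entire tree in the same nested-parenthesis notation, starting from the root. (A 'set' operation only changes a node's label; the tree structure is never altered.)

Step 1 (down 1): focus=S path=1 depth=1 children=['W'] left=['N'] right=[] parent=O
Step 2 (down 0): focus=W path=1/0 depth=2 children=[] left=[] right=[] parent=S
Step 3 (up): focus=S path=1 depth=1 children=['W'] left=['N'] right=[] parent=O
Step 4 (left): focus=N path=0 depth=1 children=['I', 'M'] left=[] right=['S'] parent=O
Step 5 (set A): focus=A path=0 depth=1 children=['I', 'M'] left=[] right=['S'] parent=O

Answer: O(A(I(G) M(K)) S(W))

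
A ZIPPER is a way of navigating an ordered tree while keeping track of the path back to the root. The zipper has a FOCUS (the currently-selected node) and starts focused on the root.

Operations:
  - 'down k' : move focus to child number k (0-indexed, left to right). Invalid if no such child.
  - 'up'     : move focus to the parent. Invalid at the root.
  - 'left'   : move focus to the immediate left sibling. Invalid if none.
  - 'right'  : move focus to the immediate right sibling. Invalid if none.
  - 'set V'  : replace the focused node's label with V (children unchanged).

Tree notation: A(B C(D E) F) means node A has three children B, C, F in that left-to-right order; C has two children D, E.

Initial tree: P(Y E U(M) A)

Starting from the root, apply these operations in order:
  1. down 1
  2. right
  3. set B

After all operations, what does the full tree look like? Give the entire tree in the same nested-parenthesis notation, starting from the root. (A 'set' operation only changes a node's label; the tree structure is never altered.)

Step 1 (down 1): focus=E path=1 depth=1 children=[] left=['Y'] right=['U', 'A'] parent=P
Step 2 (right): focus=U path=2 depth=1 children=['M'] left=['Y', 'E'] right=['A'] parent=P
Step 3 (set B): focus=B path=2 depth=1 children=['M'] left=['Y', 'E'] right=['A'] parent=P

Answer: P(Y E B(M) A)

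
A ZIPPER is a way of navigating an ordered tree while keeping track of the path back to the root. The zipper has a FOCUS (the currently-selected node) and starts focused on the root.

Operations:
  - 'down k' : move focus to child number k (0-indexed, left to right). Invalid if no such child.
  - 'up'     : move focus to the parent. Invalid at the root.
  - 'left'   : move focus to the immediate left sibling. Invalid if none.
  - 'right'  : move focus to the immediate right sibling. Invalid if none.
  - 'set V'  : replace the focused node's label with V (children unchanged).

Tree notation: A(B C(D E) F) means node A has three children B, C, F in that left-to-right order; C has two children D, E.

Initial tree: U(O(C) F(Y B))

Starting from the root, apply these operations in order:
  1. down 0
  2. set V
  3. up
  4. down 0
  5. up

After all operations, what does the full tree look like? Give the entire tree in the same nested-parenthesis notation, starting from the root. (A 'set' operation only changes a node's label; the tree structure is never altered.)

Answer: U(V(C) F(Y B))

Derivation:
Step 1 (down 0): focus=O path=0 depth=1 children=['C'] left=[] right=['F'] parent=U
Step 2 (set V): focus=V path=0 depth=1 children=['C'] left=[] right=['F'] parent=U
Step 3 (up): focus=U path=root depth=0 children=['V', 'F'] (at root)
Step 4 (down 0): focus=V path=0 depth=1 children=['C'] left=[] right=['F'] parent=U
Step 5 (up): focus=U path=root depth=0 children=['V', 'F'] (at root)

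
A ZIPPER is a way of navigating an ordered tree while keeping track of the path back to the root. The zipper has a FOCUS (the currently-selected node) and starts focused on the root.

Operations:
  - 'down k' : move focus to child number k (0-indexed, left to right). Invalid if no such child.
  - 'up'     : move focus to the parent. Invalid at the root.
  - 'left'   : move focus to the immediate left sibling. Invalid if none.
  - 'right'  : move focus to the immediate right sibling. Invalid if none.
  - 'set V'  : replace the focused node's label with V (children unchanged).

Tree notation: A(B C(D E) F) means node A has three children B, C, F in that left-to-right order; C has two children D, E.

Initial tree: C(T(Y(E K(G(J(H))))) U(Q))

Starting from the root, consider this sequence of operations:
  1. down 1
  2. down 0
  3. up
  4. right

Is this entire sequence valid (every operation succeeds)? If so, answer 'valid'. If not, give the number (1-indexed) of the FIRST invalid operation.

Answer: 4

Derivation:
Step 1 (down 1): focus=U path=1 depth=1 children=['Q'] left=['T'] right=[] parent=C
Step 2 (down 0): focus=Q path=1/0 depth=2 children=[] left=[] right=[] parent=U
Step 3 (up): focus=U path=1 depth=1 children=['Q'] left=['T'] right=[] parent=C
Step 4 (right): INVALID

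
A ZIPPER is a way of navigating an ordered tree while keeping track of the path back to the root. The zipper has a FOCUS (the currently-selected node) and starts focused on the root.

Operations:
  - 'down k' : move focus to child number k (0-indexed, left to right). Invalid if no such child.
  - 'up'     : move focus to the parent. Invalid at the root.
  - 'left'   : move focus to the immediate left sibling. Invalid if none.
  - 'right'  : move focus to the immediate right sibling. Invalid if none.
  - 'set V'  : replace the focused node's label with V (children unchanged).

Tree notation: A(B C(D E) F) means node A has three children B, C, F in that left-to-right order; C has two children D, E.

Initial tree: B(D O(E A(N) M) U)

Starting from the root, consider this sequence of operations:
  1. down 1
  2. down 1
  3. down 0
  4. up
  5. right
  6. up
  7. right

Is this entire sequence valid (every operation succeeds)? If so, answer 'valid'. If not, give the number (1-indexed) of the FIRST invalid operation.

Step 1 (down 1): focus=O path=1 depth=1 children=['E', 'A', 'M'] left=['D'] right=['U'] parent=B
Step 2 (down 1): focus=A path=1/1 depth=2 children=['N'] left=['E'] right=['M'] parent=O
Step 3 (down 0): focus=N path=1/1/0 depth=3 children=[] left=[] right=[] parent=A
Step 4 (up): focus=A path=1/1 depth=2 children=['N'] left=['E'] right=['M'] parent=O
Step 5 (right): focus=M path=1/2 depth=2 children=[] left=['E', 'A'] right=[] parent=O
Step 6 (up): focus=O path=1 depth=1 children=['E', 'A', 'M'] left=['D'] right=['U'] parent=B
Step 7 (right): focus=U path=2 depth=1 children=[] left=['D', 'O'] right=[] parent=B

Answer: valid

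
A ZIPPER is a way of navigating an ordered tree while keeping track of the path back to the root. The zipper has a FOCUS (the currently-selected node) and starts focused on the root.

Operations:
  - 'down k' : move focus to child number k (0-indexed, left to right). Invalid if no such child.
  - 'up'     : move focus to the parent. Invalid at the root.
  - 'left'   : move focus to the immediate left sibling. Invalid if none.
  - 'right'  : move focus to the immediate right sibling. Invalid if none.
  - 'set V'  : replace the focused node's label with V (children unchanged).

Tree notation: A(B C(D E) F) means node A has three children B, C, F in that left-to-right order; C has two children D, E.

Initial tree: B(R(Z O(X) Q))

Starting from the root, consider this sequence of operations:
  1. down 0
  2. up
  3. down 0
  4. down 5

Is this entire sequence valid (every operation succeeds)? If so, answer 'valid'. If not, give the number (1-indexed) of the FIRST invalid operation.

Step 1 (down 0): focus=R path=0 depth=1 children=['Z', 'O', 'Q'] left=[] right=[] parent=B
Step 2 (up): focus=B path=root depth=0 children=['R'] (at root)
Step 3 (down 0): focus=R path=0 depth=1 children=['Z', 'O', 'Q'] left=[] right=[] parent=B
Step 4 (down 5): INVALID

Answer: 4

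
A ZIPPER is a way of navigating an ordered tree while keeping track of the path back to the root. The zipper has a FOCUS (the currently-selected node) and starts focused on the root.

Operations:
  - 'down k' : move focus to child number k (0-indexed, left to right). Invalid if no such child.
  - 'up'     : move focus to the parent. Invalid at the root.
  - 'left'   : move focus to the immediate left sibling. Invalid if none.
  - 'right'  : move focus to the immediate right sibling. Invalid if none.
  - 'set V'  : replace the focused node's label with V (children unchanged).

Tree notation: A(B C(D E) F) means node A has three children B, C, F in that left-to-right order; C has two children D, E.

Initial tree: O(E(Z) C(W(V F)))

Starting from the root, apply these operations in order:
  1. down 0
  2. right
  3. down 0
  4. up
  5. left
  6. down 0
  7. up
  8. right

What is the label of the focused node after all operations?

Step 1 (down 0): focus=E path=0 depth=1 children=['Z'] left=[] right=['C'] parent=O
Step 2 (right): focus=C path=1 depth=1 children=['W'] left=['E'] right=[] parent=O
Step 3 (down 0): focus=W path=1/0 depth=2 children=['V', 'F'] left=[] right=[] parent=C
Step 4 (up): focus=C path=1 depth=1 children=['W'] left=['E'] right=[] parent=O
Step 5 (left): focus=E path=0 depth=1 children=['Z'] left=[] right=['C'] parent=O
Step 6 (down 0): focus=Z path=0/0 depth=2 children=[] left=[] right=[] parent=E
Step 7 (up): focus=E path=0 depth=1 children=['Z'] left=[] right=['C'] parent=O
Step 8 (right): focus=C path=1 depth=1 children=['W'] left=['E'] right=[] parent=O

Answer: C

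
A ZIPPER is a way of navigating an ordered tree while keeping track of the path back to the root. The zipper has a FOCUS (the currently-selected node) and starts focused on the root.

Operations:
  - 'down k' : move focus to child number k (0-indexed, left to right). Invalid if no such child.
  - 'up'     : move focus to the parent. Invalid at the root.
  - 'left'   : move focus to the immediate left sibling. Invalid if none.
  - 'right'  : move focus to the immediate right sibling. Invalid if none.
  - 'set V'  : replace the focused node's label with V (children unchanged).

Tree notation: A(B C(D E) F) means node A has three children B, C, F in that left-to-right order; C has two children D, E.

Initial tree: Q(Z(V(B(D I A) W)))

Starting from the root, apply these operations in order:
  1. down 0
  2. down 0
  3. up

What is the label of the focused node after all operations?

Step 1 (down 0): focus=Z path=0 depth=1 children=['V'] left=[] right=[] parent=Q
Step 2 (down 0): focus=V path=0/0 depth=2 children=['B', 'W'] left=[] right=[] parent=Z
Step 3 (up): focus=Z path=0 depth=1 children=['V'] left=[] right=[] parent=Q

Answer: Z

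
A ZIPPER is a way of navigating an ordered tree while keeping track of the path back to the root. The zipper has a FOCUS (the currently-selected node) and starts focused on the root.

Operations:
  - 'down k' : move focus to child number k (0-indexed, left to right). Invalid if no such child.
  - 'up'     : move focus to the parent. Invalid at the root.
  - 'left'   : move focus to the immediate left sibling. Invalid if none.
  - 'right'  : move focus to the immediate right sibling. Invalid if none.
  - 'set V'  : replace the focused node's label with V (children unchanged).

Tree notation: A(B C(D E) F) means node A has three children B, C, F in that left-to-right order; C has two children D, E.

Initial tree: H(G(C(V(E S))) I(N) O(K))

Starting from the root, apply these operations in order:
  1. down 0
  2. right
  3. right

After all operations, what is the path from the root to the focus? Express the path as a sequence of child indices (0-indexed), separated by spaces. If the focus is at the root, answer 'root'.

Answer: 2

Derivation:
Step 1 (down 0): focus=G path=0 depth=1 children=['C'] left=[] right=['I', 'O'] parent=H
Step 2 (right): focus=I path=1 depth=1 children=['N'] left=['G'] right=['O'] parent=H
Step 3 (right): focus=O path=2 depth=1 children=['K'] left=['G', 'I'] right=[] parent=H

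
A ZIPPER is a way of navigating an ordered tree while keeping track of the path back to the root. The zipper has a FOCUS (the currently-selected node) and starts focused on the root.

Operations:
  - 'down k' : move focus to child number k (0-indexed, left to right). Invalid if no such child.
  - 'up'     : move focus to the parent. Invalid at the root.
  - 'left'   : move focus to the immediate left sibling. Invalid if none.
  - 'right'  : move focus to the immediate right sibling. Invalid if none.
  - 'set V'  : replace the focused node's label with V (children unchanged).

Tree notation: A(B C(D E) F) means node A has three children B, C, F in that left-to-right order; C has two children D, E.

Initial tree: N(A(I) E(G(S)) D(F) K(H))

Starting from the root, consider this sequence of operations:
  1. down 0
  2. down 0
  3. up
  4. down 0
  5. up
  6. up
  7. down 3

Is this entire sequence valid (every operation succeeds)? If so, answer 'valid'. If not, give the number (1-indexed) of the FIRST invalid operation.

Answer: valid

Derivation:
Step 1 (down 0): focus=A path=0 depth=1 children=['I'] left=[] right=['E', 'D', 'K'] parent=N
Step 2 (down 0): focus=I path=0/0 depth=2 children=[] left=[] right=[] parent=A
Step 3 (up): focus=A path=0 depth=1 children=['I'] left=[] right=['E', 'D', 'K'] parent=N
Step 4 (down 0): focus=I path=0/0 depth=2 children=[] left=[] right=[] parent=A
Step 5 (up): focus=A path=0 depth=1 children=['I'] left=[] right=['E', 'D', 'K'] parent=N
Step 6 (up): focus=N path=root depth=0 children=['A', 'E', 'D', 'K'] (at root)
Step 7 (down 3): focus=K path=3 depth=1 children=['H'] left=['A', 'E', 'D'] right=[] parent=N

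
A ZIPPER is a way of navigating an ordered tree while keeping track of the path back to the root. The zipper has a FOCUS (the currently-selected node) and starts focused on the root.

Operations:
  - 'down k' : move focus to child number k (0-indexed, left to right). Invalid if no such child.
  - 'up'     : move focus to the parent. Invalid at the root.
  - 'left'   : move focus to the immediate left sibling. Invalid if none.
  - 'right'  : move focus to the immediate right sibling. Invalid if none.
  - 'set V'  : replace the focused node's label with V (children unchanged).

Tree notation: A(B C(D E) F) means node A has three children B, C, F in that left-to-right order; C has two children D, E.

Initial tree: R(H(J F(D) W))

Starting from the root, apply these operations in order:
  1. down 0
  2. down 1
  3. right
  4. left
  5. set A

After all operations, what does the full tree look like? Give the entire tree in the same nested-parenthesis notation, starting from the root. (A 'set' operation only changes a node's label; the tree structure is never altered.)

Step 1 (down 0): focus=H path=0 depth=1 children=['J', 'F', 'W'] left=[] right=[] parent=R
Step 2 (down 1): focus=F path=0/1 depth=2 children=['D'] left=['J'] right=['W'] parent=H
Step 3 (right): focus=W path=0/2 depth=2 children=[] left=['J', 'F'] right=[] parent=H
Step 4 (left): focus=F path=0/1 depth=2 children=['D'] left=['J'] right=['W'] parent=H
Step 5 (set A): focus=A path=0/1 depth=2 children=['D'] left=['J'] right=['W'] parent=H

Answer: R(H(J A(D) W))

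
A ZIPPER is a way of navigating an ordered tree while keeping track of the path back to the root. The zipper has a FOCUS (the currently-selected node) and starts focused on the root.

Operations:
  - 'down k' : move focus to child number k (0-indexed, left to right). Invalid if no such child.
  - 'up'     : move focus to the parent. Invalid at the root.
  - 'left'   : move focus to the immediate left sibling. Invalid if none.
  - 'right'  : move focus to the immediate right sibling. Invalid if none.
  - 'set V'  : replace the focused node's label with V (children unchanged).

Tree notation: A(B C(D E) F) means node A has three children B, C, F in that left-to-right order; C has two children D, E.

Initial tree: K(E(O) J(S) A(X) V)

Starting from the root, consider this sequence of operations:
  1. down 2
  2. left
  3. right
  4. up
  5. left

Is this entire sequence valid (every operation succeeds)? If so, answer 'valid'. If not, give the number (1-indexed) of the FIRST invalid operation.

Answer: 5

Derivation:
Step 1 (down 2): focus=A path=2 depth=1 children=['X'] left=['E', 'J'] right=['V'] parent=K
Step 2 (left): focus=J path=1 depth=1 children=['S'] left=['E'] right=['A', 'V'] parent=K
Step 3 (right): focus=A path=2 depth=1 children=['X'] left=['E', 'J'] right=['V'] parent=K
Step 4 (up): focus=K path=root depth=0 children=['E', 'J', 'A', 'V'] (at root)
Step 5 (left): INVALID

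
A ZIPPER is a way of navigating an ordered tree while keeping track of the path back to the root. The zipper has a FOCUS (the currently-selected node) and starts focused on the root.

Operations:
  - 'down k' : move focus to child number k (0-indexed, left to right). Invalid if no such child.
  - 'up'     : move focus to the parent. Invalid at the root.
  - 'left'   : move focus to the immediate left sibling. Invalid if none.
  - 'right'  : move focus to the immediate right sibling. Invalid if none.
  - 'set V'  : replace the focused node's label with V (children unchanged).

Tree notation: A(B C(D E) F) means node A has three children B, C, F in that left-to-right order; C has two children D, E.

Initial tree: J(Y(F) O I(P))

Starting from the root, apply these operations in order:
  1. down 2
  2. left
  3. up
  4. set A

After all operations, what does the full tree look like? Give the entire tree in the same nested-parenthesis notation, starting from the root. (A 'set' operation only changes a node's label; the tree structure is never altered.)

Step 1 (down 2): focus=I path=2 depth=1 children=['P'] left=['Y', 'O'] right=[] parent=J
Step 2 (left): focus=O path=1 depth=1 children=[] left=['Y'] right=['I'] parent=J
Step 3 (up): focus=J path=root depth=0 children=['Y', 'O', 'I'] (at root)
Step 4 (set A): focus=A path=root depth=0 children=['Y', 'O', 'I'] (at root)

Answer: A(Y(F) O I(P))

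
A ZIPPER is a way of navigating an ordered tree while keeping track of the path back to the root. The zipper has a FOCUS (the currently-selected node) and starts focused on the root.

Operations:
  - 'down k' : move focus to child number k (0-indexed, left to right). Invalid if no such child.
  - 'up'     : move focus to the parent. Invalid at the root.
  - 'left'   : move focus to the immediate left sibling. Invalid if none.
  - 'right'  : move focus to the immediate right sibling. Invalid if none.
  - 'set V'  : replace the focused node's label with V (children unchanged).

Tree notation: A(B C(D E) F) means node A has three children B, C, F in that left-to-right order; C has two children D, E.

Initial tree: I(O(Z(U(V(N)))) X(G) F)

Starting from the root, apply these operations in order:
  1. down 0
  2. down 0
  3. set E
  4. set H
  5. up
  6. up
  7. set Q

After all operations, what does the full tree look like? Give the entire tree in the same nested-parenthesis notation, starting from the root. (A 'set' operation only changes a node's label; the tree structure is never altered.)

Answer: Q(O(H(U(V(N)))) X(G) F)

Derivation:
Step 1 (down 0): focus=O path=0 depth=1 children=['Z'] left=[] right=['X', 'F'] parent=I
Step 2 (down 0): focus=Z path=0/0 depth=2 children=['U'] left=[] right=[] parent=O
Step 3 (set E): focus=E path=0/0 depth=2 children=['U'] left=[] right=[] parent=O
Step 4 (set H): focus=H path=0/0 depth=2 children=['U'] left=[] right=[] parent=O
Step 5 (up): focus=O path=0 depth=1 children=['H'] left=[] right=['X', 'F'] parent=I
Step 6 (up): focus=I path=root depth=0 children=['O', 'X', 'F'] (at root)
Step 7 (set Q): focus=Q path=root depth=0 children=['O', 'X', 'F'] (at root)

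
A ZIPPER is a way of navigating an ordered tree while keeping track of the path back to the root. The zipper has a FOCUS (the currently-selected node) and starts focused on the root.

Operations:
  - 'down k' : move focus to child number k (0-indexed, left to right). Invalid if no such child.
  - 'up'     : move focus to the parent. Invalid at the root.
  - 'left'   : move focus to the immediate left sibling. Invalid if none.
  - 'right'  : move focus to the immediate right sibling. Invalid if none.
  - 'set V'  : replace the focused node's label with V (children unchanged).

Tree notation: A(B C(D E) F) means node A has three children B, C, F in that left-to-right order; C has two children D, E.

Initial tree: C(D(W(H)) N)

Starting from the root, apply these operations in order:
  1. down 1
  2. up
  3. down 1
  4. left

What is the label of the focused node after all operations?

Answer: D

Derivation:
Step 1 (down 1): focus=N path=1 depth=1 children=[] left=['D'] right=[] parent=C
Step 2 (up): focus=C path=root depth=0 children=['D', 'N'] (at root)
Step 3 (down 1): focus=N path=1 depth=1 children=[] left=['D'] right=[] parent=C
Step 4 (left): focus=D path=0 depth=1 children=['W'] left=[] right=['N'] parent=C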